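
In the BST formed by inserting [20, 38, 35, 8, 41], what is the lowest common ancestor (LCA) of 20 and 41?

Tree insertion order: [20, 38, 35, 8, 41]
Tree (level-order array): [20, 8, 38, None, None, 35, 41]
In a BST, the LCA of p=20, q=41 is the first node v on the
root-to-leaf path with p <= v <= q (go left if both < v, right if both > v).
Walk from root:
  at 20: 20 <= 20 <= 41, this is the LCA
LCA = 20


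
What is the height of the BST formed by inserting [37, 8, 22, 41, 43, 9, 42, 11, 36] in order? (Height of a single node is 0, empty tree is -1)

Insertion order: [37, 8, 22, 41, 43, 9, 42, 11, 36]
Tree (level-order array): [37, 8, 41, None, 22, None, 43, 9, 36, 42, None, None, 11]
Compute height bottom-up (empty subtree = -1):
  height(11) = 1 + max(-1, -1) = 0
  height(9) = 1 + max(-1, 0) = 1
  height(36) = 1 + max(-1, -1) = 0
  height(22) = 1 + max(1, 0) = 2
  height(8) = 1 + max(-1, 2) = 3
  height(42) = 1 + max(-1, -1) = 0
  height(43) = 1 + max(0, -1) = 1
  height(41) = 1 + max(-1, 1) = 2
  height(37) = 1 + max(3, 2) = 4
Height = 4


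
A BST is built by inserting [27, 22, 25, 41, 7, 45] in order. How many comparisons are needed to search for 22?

Search path for 22: 27 -> 22
Found: True
Comparisons: 2


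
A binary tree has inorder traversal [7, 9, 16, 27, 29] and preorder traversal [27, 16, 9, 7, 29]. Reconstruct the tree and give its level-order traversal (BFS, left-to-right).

Inorder:  [7, 9, 16, 27, 29]
Preorder: [27, 16, 9, 7, 29]
Algorithm: preorder visits root first, so consume preorder in order;
for each root, split the current inorder slice at that value into
left-subtree inorder and right-subtree inorder, then recurse.
Recursive splits:
  root=27; inorder splits into left=[7, 9, 16], right=[29]
  root=16; inorder splits into left=[7, 9], right=[]
  root=9; inorder splits into left=[7], right=[]
  root=7; inorder splits into left=[], right=[]
  root=29; inorder splits into left=[], right=[]
Reconstructed level-order: [27, 16, 29, 9, 7]


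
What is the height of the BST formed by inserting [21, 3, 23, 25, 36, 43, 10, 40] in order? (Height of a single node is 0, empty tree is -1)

Insertion order: [21, 3, 23, 25, 36, 43, 10, 40]
Tree (level-order array): [21, 3, 23, None, 10, None, 25, None, None, None, 36, None, 43, 40]
Compute height bottom-up (empty subtree = -1):
  height(10) = 1 + max(-1, -1) = 0
  height(3) = 1 + max(-1, 0) = 1
  height(40) = 1 + max(-1, -1) = 0
  height(43) = 1 + max(0, -1) = 1
  height(36) = 1 + max(-1, 1) = 2
  height(25) = 1 + max(-1, 2) = 3
  height(23) = 1 + max(-1, 3) = 4
  height(21) = 1 + max(1, 4) = 5
Height = 5


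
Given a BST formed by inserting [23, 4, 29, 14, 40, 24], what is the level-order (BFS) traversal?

Tree insertion order: [23, 4, 29, 14, 40, 24]
Tree (level-order array): [23, 4, 29, None, 14, 24, 40]
BFS from the root, enqueuing left then right child of each popped node:
  queue [23] -> pop 23, enqueue [4, 29], visited so far: [23]
  queue [4, 29] -> pop 4, enqueue [14], visited so far: [23, 4]
  queue [29, 14] -> pop 29, enqueue [24, 40], visited so far: [23, 4, 29]
  queue [14, 24, 40] -> pop 14, enqueue [none], visited so far: [23, 4, 29, 14]
  queue [24, 40] -> pop 24, enqueue [none], visited so far: [23, 4, 29, 14, 24]
  queue [40] -> pop 40, enqueue [none], visited so far: [23, 4, 29, 14, 24, 40]
Result: [23, 4, 29, 14, 24, 40]


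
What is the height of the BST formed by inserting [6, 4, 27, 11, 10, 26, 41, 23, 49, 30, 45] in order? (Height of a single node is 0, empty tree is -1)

Insertion order: [6, 4, 27, 11, 10, 26, 41, 23, 49, 30, 45]
Tree (level-order array): [6, 4, 27, None, None, 11, 41, 10, 26, 30, 49, None, None, 23, None, None, None, 45]
Compute height bottom-up (empty subtree = -1):
  height(4) = 1 + max(-1, -1) = 0
  height(10) = 1 + max(-1, -1) = 0
  height(23) = 1 + max(-1, -1) = 0
  height(26) = 1 + max(0, -1) = 1
  height(11) = 1 + max(0, 1) = 2
  height(30) = 1 + max(-1, -1) = 0
  height(45) = 1 + max(-1, -1) = 0
  height(49) = 1 + max(0, -1) = 1
  height(41) = 1 + max(0, 1) = 2
  height(27) = 1 + max(2, 2) = 3
  height(6) = 1 + max(0, 3) = 4
Height = 4


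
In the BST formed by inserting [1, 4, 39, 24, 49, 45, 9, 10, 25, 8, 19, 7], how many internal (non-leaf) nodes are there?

Tree built from: [1, 4, 39, 24, 49, 45, 9, 10, 25, 8, 19, 7]
Tree (level-order array): [1, None, 4, None, 39, 24, 49, 9, 25, 45, None, 8, 10, None, None, None, None, 7, None, None, 19]
Rule: An internal node has at least one child.
Per-node child counts:
  node 1: 1 child(ren)
  node 4: 1 child(ren)
  node 39: 2 child(ren)
  node 24: 2 child(ren)
  node 9: 2 child(ren)
  node 8: 1 child(ren)
  node 7: 0 child(ren)
  node 10: 1 child(ren)
  node 19: 0 child(ren)
  node 25: 0 child(ren)
  node 49: 1 child(ren)
  node 45: 0 child(ren)
Matching nodes: [1, 4, 39, 24, 9, 8, 10, 49]
Count of internal (non-leaf) nodes: 8


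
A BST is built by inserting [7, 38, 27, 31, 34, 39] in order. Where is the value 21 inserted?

Starting tree (level order): [7, None, 38, 27, 39, None, 31, None, None, None, 34]
Insertion path: 7 -> 38 -> 27
Result: insert 21 as left child of 27
Final tree (level order): [7, None, 38, 27, 39, 21, 31, None, None, None, None, None, 34]


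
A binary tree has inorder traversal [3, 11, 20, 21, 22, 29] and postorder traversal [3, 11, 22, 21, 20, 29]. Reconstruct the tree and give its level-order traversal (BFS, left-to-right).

Inorder:   [3, 11, 20, 21, 22, 29]
Postorder: [3, 11, 22, 21, 20, 29]
Algorithm: postorder visits root last, so walk postorder right-to-left;
each value is the root of the current inorder slice — split it at that
value, recurse on the right subtree first, then the left.
Recursive splits:
  root=29; inorder splits into left=[3, 11, 20, 21, 22], right=[]
  root=20; inorder splits into left=[3, 11], right=[21, 22]
  root=21; inorder splits into left=[], right=[22]
  root=22; inorder splits into left=[], right=[]
  root=11; inorder splits into left=[3], right=[]
  root=3; inorder splits into left=[], right=[]
Reconstructed level-order: [29, 20, 11, 21, 3, 22]


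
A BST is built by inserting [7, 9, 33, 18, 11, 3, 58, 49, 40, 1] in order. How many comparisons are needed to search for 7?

Search path for 7: 7
Found: True
Comparisons: 1


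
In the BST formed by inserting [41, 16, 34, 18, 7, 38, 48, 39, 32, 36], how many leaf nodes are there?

Tree built from: [41, 16, 34, 18, 7, 38, 48, 39, 32, 36]
Tree (level-order array): [41, 16, 48, 7, 34, None, None, None, None, 18, 38, None, 32, 36, 39]
Rule: A leaf has 0 children.
Per-node child counts:
  node 41: 2 child(ren)
  node 16: 2 child(ren)
  node 7: 0 child(ren)
  node 34: 2 child(ren)
  node 18: 1 child(ren)
  node 32: 0 child(ren)
  node 38: 2 child(ren)
  node 36: 0 child(ren)
  node 39: 0 child(ren)
  node 48: 0 child(ren)
Matching nodes: [7, 32, 36, 39, 48]
Count of leaf nodes: 5


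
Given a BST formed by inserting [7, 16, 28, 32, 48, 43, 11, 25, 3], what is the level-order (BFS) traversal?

Tree insertion order: [7, 16, 28, 32, 48, 43, 11, 25, 3]
Tree (level-order array): [7, 3, 16, None, None, 11, 28, None, None, 25, 32, None, None, None, 48, 43]
BFS from the root, enqueuing left then right child of each popped node:
  queue [7] -> pop 7, enqueue [3, 16], visited so far: [7]
  queue [3, 16] -> pop 3, enqueue [none], visited so far: [7, 3]
  queue [16] -> pop 16, enqueue [11, 28], visited so far: [7, 3, 16]
  queue [11, 28] -> pop 11, enqueue [none], visited so far: [7, 3, 16, 11]
  queue [28] -> pop 28, enqueue [25, 32], visited so far: [7, 3, 16, 11, 28]
  queue [25, 32] -> pop 25, enqueue [none], visited so far: [7, 3, 16, 11, 28, 25]
  queue [32] -> pop 32, enqueue [48], visited so far: [7, 3, 16, 11, 28, 25, 32]
  queue [48] -> pop 48, enqueue [43], visited so far: [7, 3, 16, 11, 28, 25, 32, 48]
  queue [43] -> pop 43, enqueue [none], visited so far: [7, 3, 16, 11, 28, 25, 32, 48, 43]
Result: [7, 3, 16, 11, 28, 25, 32, 48, 43]


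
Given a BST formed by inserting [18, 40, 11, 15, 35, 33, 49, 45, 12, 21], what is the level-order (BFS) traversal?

Tree insertion order: [18, 40, 11, 15, 35, 33, 49, 45, 12, 21]
Tree (level-order array): [18, 11, 40, None, 15, 35, 49, 12, None, 33, None, 45, None, None, None, 21]
BFS from the root, enqueuing left then right child of each popped node:
  queue [18] -> pop 18, enqueue [11, 40], visited so far: [18]
  queue [11, 40] -> pop 11, enqueue [15], visited so far: [18, 11]
  queue [40, 15] -> pop 40, enqueue [35, 49], visited so far: [18, 11, 40]
  queue [15, 35, 49] -> pop 15, enqueue [12], visited so far: [18, 11, 40, 15]
  queue [35, 49, 12] -> pop 35, enqueue [33], visited so far: [18, 11, 40, 15, 35]
  queue [49, 12, 33] -> pop 49, enqueue [45], visited so far: [18, 11, 40, 15, 35, 49]
  queue [12, 33, 45] -> pop 12, enqueue [none], visited so far: [18, 11, 40, 15, 35, 49, 12]
  queue [33, 45] -> pop 33, enqueue [21], visited so far: [18, 11, 40, 15, 35, 49, 12, 33]
  queue [45, 21] -> pop 45, enqueue [none], visited so far: [18, 11, 40, 15, 35, 49, 12, 33, 45]
  queue [21] -> pop 21, enqueue [none], visited so far: [18, 11, 40, 15, 35, 49, 12, 33, 45, 21]
Result: [18, 11, 40, 15, 35, 49, 12, 33, 45, 21]


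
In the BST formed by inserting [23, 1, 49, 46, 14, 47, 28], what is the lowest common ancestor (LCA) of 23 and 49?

Tree insertion order: [23, 1, 49, 46, 14, 47, 28]
Tree (level-order array): [23, 1, 49, None, 14, 46, None, None, None, 28, 47]
In a BST, the LCA of p=23, q=49 is the first node v on the
root-to-leaf path with p <= v <= q (go left if both < v, right if both > v).
Walk from root:
  at 23: 23 <= 23 <= 49, this is the LCA
LCA = 23


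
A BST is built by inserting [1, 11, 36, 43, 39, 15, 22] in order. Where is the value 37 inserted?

Starting tree (level order): [1, None, 11, None, 36, 15, 43, None, 22, 39]
Insertion path: 1 -> 11 -> 36 -> 43 -> 39
Result: insert 37 as left child of 39
Final tree (level order): [1, None, 11, None, 36, 15, 43, None, 22, 39, None, None, None, 37]


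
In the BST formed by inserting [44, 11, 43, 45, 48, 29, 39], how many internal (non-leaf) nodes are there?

Tree built from: [44, 11, 43, 45, 48, 29, 39]
Tree (level-order array): [44, 11, 45, None, 43, None, 48, 29, None, None, None, None, 39]
Rule: An internal node has at least one child.
Per-node child counts:
  node 44: 2 child(ren)
  node 11: 1 child(ren)
  node 43: 1 child(ren)
  node 29: 1 child(ren)
  node 39: 0 child(ren)
  node 45: 1 child(ren)
  node 48: 0 child(ren)
Matching nodes: [44, 11, 43, 29, 45]
Count of internal (non-leaf) nodes: 5


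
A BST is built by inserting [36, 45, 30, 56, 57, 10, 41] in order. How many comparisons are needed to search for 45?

Search path for 45: 36 -> 45
Found: True
Comparisons: 2


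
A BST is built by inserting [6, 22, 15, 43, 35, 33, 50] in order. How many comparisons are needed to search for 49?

Search path for 49: 6 -> 22 -> 43 -> 50
Found: False
Comparisons: 4


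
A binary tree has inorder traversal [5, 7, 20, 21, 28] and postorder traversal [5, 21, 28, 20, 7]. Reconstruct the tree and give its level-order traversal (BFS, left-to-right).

Inorder:   [5, 7, 20, 21, 28]
Postorder: [5, 21, 28, 20, 7]
Algorithm: postorder visits root last, so walk postorder right-to-left;
each value is the root of the current inorder slice — split it at that
value, recurse on the right subtree first, then the left.
Recursive splits:
  root=7; inorder splits into left=[5], right=[20, 21, 28]
  root=20; inorder splits into left=[], right=[21, 28]
  root=28; inorder splits into left=[21], right=[]
  root=21; inorder splits into left=[], right=[]
  root=5; inorder splits into left=[], right=[]
Reconstructed level-order: [7, 5, 20, 28, 21]


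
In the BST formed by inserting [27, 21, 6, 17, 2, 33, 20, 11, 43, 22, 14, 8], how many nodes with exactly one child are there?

Tree built from: [27, 21, 6, 17, 2, 33, 20, 11, 43, 22, 14, 8]
Tree (level-order array): [27, 21, 33, 6, 22, None, 43, 2, 17, None, None, None, None, None, None, 11, 20, 8, 14]
Rule: These are nodes with exactly 1 non-null child.
Per-node child counts:
  node 27: 2 child(ren)
  node 21: 2 child(ren)
  node 6: 2 child(ren)
  node 2: 0 child(ren)
  node 17: 2 child(ren)
  node 11: 2 child(ren)
  node 8: 0 child(ren)
  node 14: 0 child(ren)
  node 20: 0 child(ren)
  node 22: 0 child(ren)
  node 33: 1 child(ren)
  node 43: 0 child(ren)
Matching nodes: [33]
Count of nodes with exactly one child: 1


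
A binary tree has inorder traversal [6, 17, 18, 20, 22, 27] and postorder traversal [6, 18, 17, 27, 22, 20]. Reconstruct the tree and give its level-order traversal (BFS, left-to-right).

Inorder:   [6, 17, 18, 20, 22, 27]
Postorder: [6, 18, 17, 27, 22, 20]
Algorithm: postorder visits root last, so walk postorder right-to-left;
each value is the root of the current inorder slice — split it at that
value, recurse on the right subtree first, then the left.
Recursive splits:
  root=20; inorder splits into left=[6, 17, 18], right=[22, 27]
  root=22; inorder splits into left=[], right=[27]
  root=27; inorder splits into left=[], right=[]
  root=17; inorder splits into left=[6], right=[18]
  root=18; inorder splits into left=[], right=[]
  root=6; inorder splits into left=[], right=[]
Reconstructed level-order: [20, 17, 22, 6, 18, 27]


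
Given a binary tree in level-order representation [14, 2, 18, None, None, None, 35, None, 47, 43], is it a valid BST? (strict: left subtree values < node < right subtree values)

Level-order array: [14, 2, 18, None, None, None, 35, None, 47, 43]
Validate using subtree bounds (lo, hi): at each node, require lo < value < hi,
then recurse left with hi=value and right with lo=value.
Preorder trace (stopping at first violation):
  at node 14 with bounds (-inf, +inf): OK
  at node 2 with bounds (-inf, 14): OK
  at node 18 with bounds (14, +inf): OK
  at node 35 with bounds (18, +inf): OK
  at node 47 with bounds (35, +inf): OK
  at node 43 with bounds (35, 47): OK
No violation found at any node.
Result: Valid BST


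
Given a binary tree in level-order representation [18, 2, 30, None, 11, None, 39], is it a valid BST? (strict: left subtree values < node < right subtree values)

Level-order array: [18, 2, 30, None, 11, None, 39]
Validate using subtree bounds (lo, hi): at each node, require lo < value < hi,
then recurse left with hi=value and right with lo=value.
Preorder trace (stopping at first violation):
  at node 18 with bounds (-inf, +inf): OK
  at node 2 with bounds (-inf, 18): OK
  at node 11 with bounds (2, 18): OK
  at node 30 with bounds (18, +inf): OK
  at node 39 with bounds (30, +inf): OK
No violation found at any node.
Result: Valid BST


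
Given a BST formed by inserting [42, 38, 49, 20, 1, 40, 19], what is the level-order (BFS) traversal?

Tree insertion order: [42, 38, 49, 20, 1, 40, 19]
Tree (level-order array): [42, 38, 49, 20, 40, None, None, 1, None, None, None, None, 19]
BFS from the root, enqueuing left then right child of each popped node:
  queue [42] -> pop 42, enqueue [38, 49], visited so far: [42]
  queue [38, 49] -> pop 38, enqueue [20, 40], visited so far: [42, 38]
  queue [49, 20, 40] -> pop 49, enqueue [none], visited so far: [42, 38, 49]
  queue [20, 40] -> pop 20, enqueue [1], visited so far: [42, 38, 49, 20]
  queue [40, 1] -> pop 40, enqueue [none], visited so far: [42, 38, 49, 20, 40]
  queue [1] -> pop 1, enqueue [19], visited so far: [42, 38, 49, 20, 40, 1]
  queue [19] -> pop 19, enqueue [none], visited so far: [42, 38, 49, 20, 40, 1, 19]
Result: [42, 38, 49, 20, 40, 1, 19]


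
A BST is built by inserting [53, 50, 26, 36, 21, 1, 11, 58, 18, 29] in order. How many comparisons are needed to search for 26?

Search path for 26: 53 -> 50 -> 26
Found: True
Comparisons: 3


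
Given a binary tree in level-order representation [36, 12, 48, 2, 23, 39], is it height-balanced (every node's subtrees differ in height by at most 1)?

Tree (level-order array): [36, 12, 48, 2, 23, 39]
Definition: a tree is height-balanced if, at every node, |h(left) - h(right)| <= 1 (empty subtree has height -1).
Bottom-up per-node check:
  node 2: h_left=-1, h_right=-1, diff=0 [OK], height=0
  node 23: h_left=-1, h_right=-1, diff=0 [OK], height=0
  node 12: h_left=0, h_right=0, diff=0 [OK], height=1
  node 39: h_left=-1, h_right=-1, diff=0 [OK], height=0
  node 48: h_left=0, h_right=-1, diff=1 [OK], height=1
  node 36: h_left=1, h_right=1, diff=0 [OK], height=2
All nodes satisfy the balance condition.
Result: Balanced


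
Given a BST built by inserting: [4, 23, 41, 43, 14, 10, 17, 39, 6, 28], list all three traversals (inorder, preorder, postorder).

Tree insertion order: [4, 23, 41, 43, 14, 10, 17, 39, 6, 28]
Tree (level-order array): [4, None, 23, 14, 41, 10, 17, 39, 43, 6, None, None, None, 28]
Inorder (L, root, R): [4, 6, 10, 14, 17, 23, 28, 39, 41, 43]
Preorder (root, L, R): [4, 23, 14, 10, 6, 17, 41, 39, 28, 43]
Postorder (L, R, root): [6, 10, 17, 14, 28, 39, 43, 41, 23, 4]


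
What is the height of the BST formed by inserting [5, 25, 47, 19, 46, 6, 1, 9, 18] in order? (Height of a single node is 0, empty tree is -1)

Insertion order: [5, 25, 47, 19, 46, 6, 1, 9, 18]
Tree (level-order array): [5, 1, 25, None, None, 19, 47, 6, None, 46, None, None, 9, None, None, None, 18]
Compute height bottom-up (empty subtree = -1):
  height(1) = 1 + max(-1, -1) = 0
  height(18) = 1 + max(-1, -1) = 0
  height(9) = 1 + max(-1, 0) = 1
  height(6) = 1 + max(-1, 1) = 2
  height(19) = 1 + max(2, -1) = 3
  height(46) = 1 + max(-1, -1) = 0
  height(47) = 1 + max(0, -1) = 1
  height(25) = 1 + max(3, 1) = 4
  height(5) = 1 + max(0, 4) = 5
Height = 5


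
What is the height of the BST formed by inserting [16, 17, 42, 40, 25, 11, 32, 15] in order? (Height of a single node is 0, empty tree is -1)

Insertion order: [16, 17, 42, 40, 25, 11, 32, 15]
Tree (level-order array): [16, 11, 17, None, 15, None, 42, None, None, 40, None, 25, None, None, 32]
Compute height bottom-up (empty subtree = -1):
  height(15) = 1 + max(-1, -1) = 0
  height(11) = 1 + max(-1, 0) = 1
  height(32) = 1 + max(-1, -1) = 0
  height(25) = 1 + max(-1, 0) = 1
  height(40) = 1 + max(1, -1) = 2
  height(42) = 1 + max(2, -1) = 3
  height(17) = 1 + max(-1, 3) = 4
  height(16) = 1 + max(1, 4) = 5
Height = 5


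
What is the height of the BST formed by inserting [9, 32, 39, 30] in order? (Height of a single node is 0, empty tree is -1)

Insertion order: [9, 32, 39, 30]
Tree (level-order array): [9, None, 32, 30, 39]
Compute height bottom-up (empty subtree = -1):
  height(30) = 1 + max(-1, -1) = 0
  height(39) = 1 + max(-1, -1) = 0
  height(32) = 1 + max(0, 0) = 1
  height(9) = 1 + max(-1, 1) = 2
Height = 2


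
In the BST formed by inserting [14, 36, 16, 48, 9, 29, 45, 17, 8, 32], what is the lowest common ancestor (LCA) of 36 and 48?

Tree insertion order: [14, 36, 16, 48, 9, 29, 45, 17, 8, 32]
Tree (level-order array): [14, 9, 36, 8, None, 16, 48, None, None, None, 29, 45, None, 17, 32]
In a BST, the LCA of p=36, q=48 is the first node v on the
root-to-leaf path with p <= v <= q (go left if both < v, right if both > v).
Walk from root:
  at 14: both 36 and 48 > 14, go right
  at 36: 36 <= 36 <= 48, this is the LCA
LCA = 36


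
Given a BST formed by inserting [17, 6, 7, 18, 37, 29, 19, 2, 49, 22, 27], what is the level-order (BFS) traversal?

Tree insertion order: [17, 6, 7, 18, 37, 29, 19, 2, 49, 22, 27]
Tree (level-order array): [17, 6, 18, 2, 7, None, 37, None, None, None, None, 29, 49, 19, None, None, None, None, 22, None, 27]
BFS from the root, enqueuing left then right child of each popped node:
  queue [17] -> pop 17, enqueue [6, 18], visited so far: [17]
  queue [6, 18] -> pop 6, enqueue [2, 7], visited so far: [17, 6]
  queue [18, 2, 7] -> pop 18, enqueue [37], visited so far: [17, 6, 18]
  queue [2, 7, 37] -> pop 2, enqueue [none], visited so far: [17, 6, 18, 2]
  queue [7, 37] -> pop 7, enqueue [none], visited so far: [17, 6, 18, 2, 7]
  queue [37] -> pop 37, enqueue [29, 49], visited so far: [17, 6, 18, 2, 7, 37]
  queue [29, 49] -> pop 29, enqueue [19], visited so far: [17, 6, 18, 2, 7, 37, 29]
  queue [49, 19] -> pop 49, enqueue [none], visited so far: [17, 6, 18, 2, 7, 37, 29, 49]
  queue [19] -> pop 19, enqueue [22], visited so far: [17, 6, 18, 2, 7, 37, 29, 49, 19]
  queue [22] -> pop 22, enqueue [27], visited so far: [17, 6, 18, 2, 7, 37, 29, 49, 19, 22]
  queue [27] -> pop 27, enqueue [none], visited so far: [17, 6, 18, 2, 7, 37, 29, 49, 19, 22, 27]
Result: [17, 6, 18, 2, 7, 37, 29, 49, 19, 22, 27]


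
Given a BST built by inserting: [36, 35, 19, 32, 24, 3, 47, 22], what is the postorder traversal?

Tree insertion order: [36, 35, 19, 32, 24, 3, 47, 22]
Tree (level-order array): [36, 35, 47, 19, None, None, None, 3, 32, None, None, 24, None, 22]
Postorder traversal: [3, 22, 24, 32, 19, 35, 47, 36]


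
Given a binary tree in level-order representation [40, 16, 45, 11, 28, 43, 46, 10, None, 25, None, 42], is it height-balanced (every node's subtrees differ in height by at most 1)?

Tree (level-order array): [40, 16, 45, 11, 28, 43, 46, 10, None, 25, None, 42]
Definition: a tree is height-balanced if, at every node, |h(left) - h(right)| <= 1 (empty subtree has height -1).
Bottom-up per-node check:
  node 10: h_left=-1, h_right=-1, diff=0 [OK], height=0
  node 11: h_left=0, h_right=-1, diff=1 [OK], height=1
  node 25: h_left=-1, h_right=-1, diff=0 [OK], height=0
  node 28: h_left=0, h_right=-1, diff=1 [OK], height=1
  node 16: h_left=1, h_right=1, diff=0 [OK], height=2
  node 42: h_left=-1, h_right=-1, diff=0 [OK], height=0
  node 43: h_left=0, h_right=-1, diff=1 [OK], height=1
  node 46: h_left=-1, h_right=-1, diff=0 [OK], height=0
  node 45: h_left=1, h_right=0, diff=1 [OK], height=2
  node 40: h_left=2, h_right=2, diff=0 [OK], height=3
All nodes satisfy the balance condition.
Result: Balanced


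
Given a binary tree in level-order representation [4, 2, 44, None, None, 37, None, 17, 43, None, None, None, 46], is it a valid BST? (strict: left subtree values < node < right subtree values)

Level-order array: [4, 2, 44, None, None, 37, None, 17, 43, None, None, None, 46]
Validate using subtree bounds (lo, hi): at each node, require lo < value < hi,
then recurse left with hi=value and right with lo=value.
Preorder trace (stopping at first violation):
  at node 4 with bounds (-inf, +inf): OK
  at node 2 with bounds (-inf, 4): OK
  at node 44 with bounds (4, +inf): OK
  at node 37 with bounds (4, 44): OK
  at node 17 with bounds (4, 37): OK
  at node 43 with bounds (37, 44): OK
  at node 46 with bounds (43, 44): VIOLATION
Node 46 violates its bound: not (43 < 46 < 44).
Result: Not a valid BST


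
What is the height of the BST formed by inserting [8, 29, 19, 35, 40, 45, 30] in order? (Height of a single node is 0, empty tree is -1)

Insertion order: [8, 29, 19, 35, 40, 45, 30]
Tree (level-order array): [8, None, 29, 19, 35, None, None, 30, 40, None, None, None, 45]
Compute height bottom-up (empty subtree = -1):
  height(19) = 1 + max(-1, -1) = 0
  height(30) = 1 + max(-1, -1) = 0
  height(45) = 1 + max(-1, -1) = 0
  height(40) = 1 + max(-1, 0) = 1
  height(35) = 1 + max(0, 1) = 2
  height(29) = 1 + max(0, 2) = 3
  height(8) = 1 + max(-1, 3) = 4
Height = 4


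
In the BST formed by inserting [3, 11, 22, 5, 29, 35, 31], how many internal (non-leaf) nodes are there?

Tree built from: [3, 11, 22, 5, 29, 35, 31]
Tree (level-order array): [3, None, 11, 5, 22, None, None, None, 29, None, 35, 31]
Rule: An internal node has at least one child.
Per-node child counts:
  node 3: 1 child(ren)
  node 11: 2 child(ren)
  node 5: 0 child(ren)
  node 22: 1 child(ren)
  node 29: 1 child(ren)
  node 35: 1 child(ren)
  node 31: 0 child(ren)
Matching nodes: [3, 11, 22, 29, 35]
Count of internal (non-leaf) nodes: 5


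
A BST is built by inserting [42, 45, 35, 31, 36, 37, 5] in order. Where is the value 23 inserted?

Starting tree (level order): [42, 35, 45, 31, 36, None, None, 5, None, None, 37]
Insertion path: 42 -> 35 -> 31 -> 5
Result: insert 23 as right child of 5
Final tree (level order): [42, 35, 45, 31, 36, None, None, 5, None, None, 37, None, 23]


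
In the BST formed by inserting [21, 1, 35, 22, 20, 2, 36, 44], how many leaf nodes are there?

Tree built from: [21, 1, 35, 22, 20, 2, 36, 44]
Tree (level-order array): [21, 1, 35, None, 20, 22, 36, 2, None, None, None, None, 44]
Rule: A leaf has 0 children.
Per-node child counts:
  node 21: 2 child(ren)
  node 1: 1 child(ren)
  node 20: 1 child(ren)
  node 2: 0 child(ren)
  node 35: 2 child(ren)
  node 22: 0 child(ren)
  node 36: 1 child(ren)
  node 44: 0 child(ren)
Matching nodes: [2, 22, 44]
Count of leaf nodes: 3


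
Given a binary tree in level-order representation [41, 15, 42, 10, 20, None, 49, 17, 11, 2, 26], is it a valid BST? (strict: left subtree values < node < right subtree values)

Level-order array: [41, 15, 42, 10, 20, None, 49, 17, 11, 2, 26]
Validate using subtree bounds (lo, hi): at each node, require lo < value < hi,
then recurse left with hi=value and right with lo=value.
Preorder trace (stopping at first violation):
  at node 41 with bounds (-inf, +inf): OK
  at node 15 with bounds (-inf, 41): OK
  at node 10 with bounds (-inf, 15): OK
  at node 17 with bounds (-inf, 10): VIOLATION
Node 17 violates its bound: not (-inf < 17 < 10).
Result: Not a valid BST


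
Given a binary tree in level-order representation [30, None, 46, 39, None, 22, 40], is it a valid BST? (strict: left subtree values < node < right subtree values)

Level-order array: [30, None, 46, 39, None, 22, 40]
Validate using subtree bounds (lo, hi): at each node, require lo < value < hi,
then recurse left with hi=value and right with lo=value.
Preorder trace (stopping at first violation):
  at node 30 with bounds (-inf, +inf): OK
  at node 46 with bounds (30, +inf): OK
  at node 39 with bounds (30, 46): OK
  at node 22 with bounds (30, 39): VIOLATION
Node 22 violates its bound: not (30 < 22 < 39).
Result: Not a valid BST


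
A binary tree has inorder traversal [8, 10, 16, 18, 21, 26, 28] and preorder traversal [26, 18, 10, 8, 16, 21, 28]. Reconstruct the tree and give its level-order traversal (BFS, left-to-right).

Inorder:  [8, 10, 16, 18, 21, 26, 28]
Preorder: [26, 18, 10, 8, 16, 21, 28]
Algorithm: preorder visits root first, so consume preorder in order;
for each root, split the current inorder slice at that value into
left-subtree inorder and right-subtree inorder, then recurse.
Recursive splits:
  root=26; inorder splits into left=[8, 10, 16, 18, 21], right=[28]
  root=18; inorder splits into left=[8, 10, 16], right=[21]
  root=10; inorder splits into left=[8], right=[16]
  root=8; inorder splits into left=[], right=[]
  root=16; inorder splits into left=[], right=[]
  root=21; inorder splits into left=[], right=[]
  root=28; inorder splits into left=[], right=[]
Reconstructed level-order: [26, 18, 28, 10, 21, 8, 16]


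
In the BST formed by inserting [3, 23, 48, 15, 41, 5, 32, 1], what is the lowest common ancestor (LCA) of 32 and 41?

Tree insertion order: [3, 23, 48, 15, 41, 5, 32, 1]
Tree (level-order array): [3, 1, 23, None, None, 15, 48, 5, None, 41, None, None, None, 32]
In a BST, the LCA of p=32, q=41 is the first node v on the
root-to-leaf path with p <= v <= q (go left if both < v, right if both > v).
Walk from root:
  at 3: both 32 and 41 > 3, go right
  at 23: both 32 and 41 > 23, go right
  at 48: both 32 and 41 < 48, go left
  at 41: 32 <= 41 <= 41, this is the LCA
LCA = 41


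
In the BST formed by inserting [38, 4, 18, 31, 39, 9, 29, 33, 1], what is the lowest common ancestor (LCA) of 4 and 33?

Tree insertion order: [38, 4, 18, 31, 39, 9, 29, 33, 1]
Tree (level-order array): [38, 4, 39, 1, 18, None, None, None, None, 9, 31, None, None, 29, 33]
In a BST, the LCA of p=4, q=33 is the first node v on the
root-to-leaf path with p <= v <= q (go left if both < v, right if both > v).
Walk from root:
  at 38: both 4 and 33 < 38, go left
  at 4: 4 <= 4 <= 33, this is the LCA
LCA = 4


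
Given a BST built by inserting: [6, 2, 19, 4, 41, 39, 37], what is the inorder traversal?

Tree insertion order: [6, 2, 19, 4, 41, 39, 37]
Tree (level-order array): [6, 2, 19, None, 4, None, 41, None, None, 39, None, 37]
Inorder traversal: [2, 4, 6, 19, 37, 39, 41]


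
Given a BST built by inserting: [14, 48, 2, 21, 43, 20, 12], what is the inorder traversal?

Tree insertion order: [14, 48, 2, 21, 43, 20, 12]
Tree (level-order array): [14, 2, 48, None, 12, 21, None, None, None, 20, 43]
Inorder traversal: [2, 12, 14, 20, 21, 43, 48]


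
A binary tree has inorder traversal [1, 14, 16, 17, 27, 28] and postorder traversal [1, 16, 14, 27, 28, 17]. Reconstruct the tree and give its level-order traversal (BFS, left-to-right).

Inorder:   [1, 14, 16, 17, 27, 28]
Postorder: [1, 16, 14, 27, 28, 17]
Algorithm: postorder visits root last, so walk postorder right-to-left;
each value is the root of the current inorder slice — split it at that
value, recurse on the right subtree first, then the left.
Recursive splits:
  root=17; inorder splits into left=[1, 14, 16], right=[27, 28]
  root=28; inorder splits into left=[27], right=[]
  root=27; inorder splits into left=[], right=[]
  root=14; inorder splits into left=[1], right=[16]
  root=16; inorder splits into left=[], right=[]
  root=1; inorder splits into left=[], right=[]
Reconstructed level-order: [17, 14, 28, 1, 16, 27]


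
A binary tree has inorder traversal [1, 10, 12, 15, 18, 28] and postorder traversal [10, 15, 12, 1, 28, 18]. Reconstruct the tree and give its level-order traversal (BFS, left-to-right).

Inorder:   [1, 10, 12, 15, 18, 28]
Postorder: [10, 15, 12, 1, 28, 18]
Algorithm: postorder visits root last, so walk postorder right-to-left;
each value is the root of the current inorder slice — split it at that
value, recurse on the right subtree first, then the left.
Recursive splits:
  root=18; inorder splits into left=[1, 10, 12, 15], right=[28]
  root=28; inorder splits into left=[], right=[]
  root=1; inorder splits into left=[], right=[10, 12, 15]
  root=12; inorder splits into left=[10], right=[15]
  root=15; inorder splits into left=[], right=[]
  root=10; inorder splits into left=[], right=[]
Reconstructed level-order: [18, 1, 28, 12, 10, 15]


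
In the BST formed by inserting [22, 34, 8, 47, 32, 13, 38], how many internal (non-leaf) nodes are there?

Tree built from: [22, 34, 8, 47, 32, 13, 38]
Tree (level-order array): [22, 8, 34, None, 13, 32, 47, None, None, None, None, 38]
Rule: An internal node has at least one child.
Per-node child counts:
  node 22: 2 child(ren)
  node 8: 1 child(ren)
  node 13: 0 child(ren)
  node 34: 2 child(ren)
  node 32: 0 child(ren)
  node 47: 1 child(ren)
  node 38: 0 child(ren)
Matching nodes: [22, 8, 34, 47]
Count of internal (non-leaf) nodes: 4


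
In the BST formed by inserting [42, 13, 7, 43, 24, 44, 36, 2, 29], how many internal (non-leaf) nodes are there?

Tree built from: [42, 13, 7, 43, 24, 44, 36, 2, 29]
Tree (level-order array): [42, 13, 43, 7, 24, None, 44, 2, None, None, 36, None, None, None, None, 29]
Rule: An internal node has at least one child.
Per-node child counts:
  node 42: 2 child(ren)
  node 13: 2 child(ren)
  node 7: 1 child(ren)
  node 2: 0 child(ren)
  node 24: 1 child(ren)
  node 36: 1 child(ren)
  node 29: 0 child(ren)
  node 43: 1 child(ren)
  node 44: 0 child(ren)
Matching nodes: [42, 13, 7, 24, 36, 43]
Count of internal (non-leaf) nodes: 6


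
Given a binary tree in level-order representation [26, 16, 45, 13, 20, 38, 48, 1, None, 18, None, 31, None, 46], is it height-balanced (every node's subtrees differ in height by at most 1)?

Tree (level-order array): [26, 16, 45, 13, 20, 38, 48, 1, None, 18, None, 31, None, 46]
Definition: a tree is height-balanced if, at every node, |h(left) - h(right)| <= 1 (empty subtree has height -1).
Bottom-up per-node check:
  node 1: h_left=-1, h_right=-1, diff=0 [OK], height=0
  node 13: h_left=0, h_right=-1, diff=1 [OK], height=1
  node 18: h_left=-1, h_right=-1, diff=0 [OK], height=0
  node 20: h_left=0, h_right=-1, diff=1 [OK], height=1
  node 16: h_left=1, h_right=1, diff=0 [OK], height=2
  node 31: h_left=-1, h_right=-1, diff=0 [OK], height=0
  node 38: h_left=0, h_right=-1, diff=1 [OK], height=1
  node 46: h_left=-1, h_right=-1, diff=0 [OK], height=0
  node 48: h_left=0, h_right=-1, diff=1 [OK], height=1
  node 45: h_left=1, h_right=1, diff=0 [OK], height=2
  node 26: h_left=2, h_right=2, diff=0 [OK], height=3
All nodes satisfy the balance condition.
Result: Balanced


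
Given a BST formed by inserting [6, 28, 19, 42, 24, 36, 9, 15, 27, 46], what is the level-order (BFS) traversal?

Tree insertion order: [6, 28, 19, 42, 24, 36, 9, 15, 27, 46]
Tree (level-order array): [6, None, 28, 19, 42, 9, 24, 36, 46, None, 15, None, 27]
BFS from the root, enqueuing left then right child of each popped node:
  queue [6] -> pop 6, enqueue [28], visited so far: [6]
  queue [28] -> pop 28, enqueue [19, 42], visited so far: [6, 28]
  queue [19, 42] -> pop 19, enqueue [9, 24], visited so far: [6, 28, 19]
  queue [42, 9, 24] -> pop 42, enqueue [36, 46], visited so far: [6, 28, 19, 42]
  queue [9, 24, 36, 46] -> pop 9, enqueue [15], visited so far: [6, 28, 19, 42, 9]
  queue [24, 36, 46, 15] -> pop 24, enqueue [27], visited so far: [6, 28, 19, 42, 9, 24]
  queue [36, 46, 15, 27] -> pop 36, enqueue [none], visited so far: [6, 28, 19, 42, 9, 24, 36]
  queue [46, 15, 27] -> pop 46, enqueue [none], visited so far: [6, 28, 19, 42, 9, 24, 36, 46]
  queue [15, 27] -> pop 15, enqueue [none], visited so far: [6, 28, 19, 42, 9, 24, 36, 46, 15]
  queue [27] -> pop 27, enqueue [none], visited so far: [6, 28, 19, 42, 9, 24, 36, 46, 15, 27]
Result: [6, 28, 19, 42, 9, 24, 36, 46, 15, 27]


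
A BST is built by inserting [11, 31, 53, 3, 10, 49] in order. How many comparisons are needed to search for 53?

Search path for 53: 11 -> 31 -> 53
Found: True
Comparisons: 3


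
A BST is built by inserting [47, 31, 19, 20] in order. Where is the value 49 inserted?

Starting tree (level order): [47, 31, None, 19, None, None, 20]
Insertion path: 47
Result: insert 49 as right child of 47
Final tree (level order): [47, 31, 49, 19, None, None, None, None, 20]


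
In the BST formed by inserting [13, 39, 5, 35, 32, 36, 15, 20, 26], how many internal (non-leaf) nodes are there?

Tree built from: [13, 39, 5, 35, 32, 36, 15, 20, 26]
Tree (level-order array): [13, 5, 39, None, None, 35, None, 32, 36, 15, None, None, None, None, 20, None, 26]
Rule: An internal node has at least one child.
Per-node child counts:
  node 13: 2 child(ren)
  node 5: 0 child(ren)
  node 39: 1 child(ren)
  node 35: 2 child(ren)
  node 32: 1 child(ren)
  node 15: 1 child(ren)
  node 20: 1 child(ren)
  node 26: 0 child(ren)
  node 36: 0 child(ren)
Matching nodes: [13, 39, 35, 32, 15, 20]
Count of internal (non-leaf) nodes: 6


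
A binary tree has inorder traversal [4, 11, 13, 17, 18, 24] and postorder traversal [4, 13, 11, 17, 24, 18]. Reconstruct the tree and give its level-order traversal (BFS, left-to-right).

Inorder:   [4, 11, 13, 17, 18, 24]
Postorder: [4, 13, 11, 17, 24, 18]
Algorithm: postorder visits root last, so walk postorder right-to-left;
each value is the root of the current inorder slice — split it at that
value, recurse on the right subtree first, then the left.
Recursive splits:
  root=18; inorder splits into left=[4, 11, 13, 17], right=[24]
  root=24; inorder splits into left=[], right=[]
  root=17; inorder splits into left=[4, 11, 13], right=[]
  root=11; inorder splits into left=[4], right=[13]
  root=13; inorder splits into left=[], right=[]
  root=4; inorder splits into left=[], right=[]
Reconstructed level-order: [18, 17, 24, 11, 4, 13]


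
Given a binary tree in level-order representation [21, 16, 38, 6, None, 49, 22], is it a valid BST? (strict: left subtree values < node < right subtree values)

Level-order array: [21, 16, 38, 6, None, 49, 22]
Validate using subtree bounds (lo, hi): at each node, require lo < value < hi,
then recurse left with hi=value and right with lo=value.
Preorder trace (stopping at first violation):
  at node 21 with bounds (-inf, +inf): OK
  at node 16 with bounds (-inf, 21): OK
  at node 6 with bounds (-inf, 16): OK
  at node 38 with bounds (21, +inf): OK
  at node 49 with bounds (21, 38): VIOLATION
Node 49 violates its bound: not (21 < 49 < 38).
Result: Not a valid BST


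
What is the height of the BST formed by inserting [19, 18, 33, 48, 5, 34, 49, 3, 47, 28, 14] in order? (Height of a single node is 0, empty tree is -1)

Insertion order: [19, 18, 33, 48, 5, 34, 49, 3, 47, 28, 14]
Tree (level-order array): [19, 18, 33, 5, None, 28, 48, 3, 14, None, None, 34, 49, None, None, None, None, None, 47]
Compute height bottom-up (empty subtree = -1):
  height(3) = 1 + max(-1, -1) = 0
  height(14) = 1 + max(-1, -1) = 0
  height(5) = 1 + max(0, 0) = 1
  height(18) = 1 + max(1, -1) = 2
  height(28) = 1 + max(-1, -1) = 0
  height(47) = 1 + max(-1, -1) = 0
  height(34) = 1 + max(-1, 0) = 1
  height(49) = 1 + max(-1, -1) = 0
  height(48) = 1 + max(1, 0) = 2
  height(33) = 1 + max(0, 2) = 3
  height(19) = 1 + max(2, 3) = 4
Height = 4


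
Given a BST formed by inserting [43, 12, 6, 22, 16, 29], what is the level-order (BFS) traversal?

Tree insertion order: [43, 12, 6, 22, 16, 29]
Tree (level-order array): [43, 12, None, 6, 22, None, None, 16, 29]
BFS from the root, enqueuing left then right child of each popped node:
  queue [43] -> pop 43, enqueue [12], visited so far: [43]
  queue [12] -> pop 12, enqueue [6, 22], visited so far: [43, 12]
  queue [6, 22] -> pop 6, enqueue [none], visited so far: [43, 12, 6]
  queue [22] -> pop 22, enqueue [16, 29], visited so far: [43, 12, 6, 22]
  queue [16, 29] -> pop 16, enqueue [none], visited so far: [43, 12, 6, 22, 16]
  queue [29] -> pop 29, enqueue [none], visited so far: [43, 12, 6, 22, 16, 29]
Result: [43, 12, 6, 22, 16, 29]


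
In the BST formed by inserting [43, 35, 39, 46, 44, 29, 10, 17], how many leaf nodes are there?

Tree built from: [43, 35, 39, 46, 44, 29, 10, 17]
Tree (level-order array): [43, 35, 46, 29, 39, 44, None, 10, None, None, None, None, None, None, 17]
Rule: A leaf has 0 children.
Per-node child counts:
  node 43: 2 child(ren)
  node 35: 2 child(ren)
  node 29: 1 child(ren)
  node 10: 1 child(ren)
  node 17: 0 child(ren)
  node 39: 0 child(ren)
  node 46: 1 child(ren)
  node 44: 0 child(ren)
Matching nodes: [17, 39, 44]
Count of leaf nodes: 3


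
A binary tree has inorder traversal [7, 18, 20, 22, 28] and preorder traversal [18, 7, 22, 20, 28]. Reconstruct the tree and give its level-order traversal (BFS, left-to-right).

Inorder:  [7, 18, 20, 22, 28]
Preorder: [18, 7, 22, 20, 28]
Algorithm: preorder visits root first, so consume preorder in order;
for each root, split the current inorder slice at that value into
left-subtree inorder and right-subtree inorder, then recurse.
Recursive splits:
  root=18; inorder splits into left=[7], right=[20, 22, 28]
  root=7; inorder splits into left=[], right=[]
  root=22; inorder splits into left=[20], right=[28]
  root=20; inorder splits into left=[], right=[]
  root=28; inorder splits into left=[], right=[]
Reconstructed level-order: [18, 7, 22, 20, 28]


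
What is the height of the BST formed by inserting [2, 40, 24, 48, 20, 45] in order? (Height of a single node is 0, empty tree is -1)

Insertion order: [2, 40, 24, 48, 20, 45]
Tree (level-order array): [2, None, 40, 24, 48, 20, None, 45]
Compute height bottom-up (empty subtree = -1):
  height(20) = 1 + max(-1, -1) = 0
  height(24) = 1 + max(0, -1) = 1
  height(45) = 1 + max(-1, -1) = 0
  height(48) = 1 + max(0, -1) = 1
  height(40) = 1 + max(1, 1) = 2
  height(2) = 1 + max(-1, 2) = 3
Height = 3


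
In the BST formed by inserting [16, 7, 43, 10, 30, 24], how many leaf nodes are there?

Tree built from: [16, 7, 43, 10, 30, 24]
Tree (level-order array): [16, 7, 43, None, 10, 30, None, None, None, 24]
Rule: A leaf has 0 children.
Per-node child counts:
  node 16: 2 child(ren)
  node 7: 1 child(ren)
  node 10: 0 child(ren)
  node 43: 1 child(ren)
  node 30: 1 child(ren)
  node 24: 0 child(ren)
Matching nodes: [10, 24]
Count of leaf nodes: 2


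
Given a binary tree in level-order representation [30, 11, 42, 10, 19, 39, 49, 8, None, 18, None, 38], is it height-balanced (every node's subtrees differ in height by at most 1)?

Tree (level-order array): [30, 11, 42, 10, 19, 39, 49, 8, None, 18, None, 38]
Definition: a tree is height-balanced if, at every node, |h(left) - h(right)| <= 1 (empty subtree has height -1).
Bottom-up per-node check:
  node 8: h_left=-1, h_right=-1, diff=0 [OK], height=0
  node 10: h_left=0, h_right=-1, diff=1 [OK], height=1
  node 18: h_left=-1, h_right=-1, diff=0 [OK], height=0
  node 19: h_left=0, h_right=-1, diff=1 [OK], height=1
  node 11: h_left=1, h_right=1, diff=0 [OK], height=2
  node 38: h_left=-1, h_right=-1, diff=0 [OK], height=0
  node 39: h_left=0, h_right=-1, diff=1 [OK], height=1
  node 49: h_left=-1, h_right=-1, diff=0 [OK], height=0
  node 42: h_left=1, h_right=0, diff=1 [OK], height=2
  node 30: h_left=2, h_right=2, diff=0 [OK], height=3
All nodes satisfy the balance condition.
Result: Balanced
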